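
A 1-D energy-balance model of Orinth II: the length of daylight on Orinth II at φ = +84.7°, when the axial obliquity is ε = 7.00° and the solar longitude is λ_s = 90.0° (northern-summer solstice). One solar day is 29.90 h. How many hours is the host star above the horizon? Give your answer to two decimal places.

29.90 h

Solar declination: sin δ = sin ε · sin λ_s = sin 7.00° × sin 90.0° = 0.12187, so δ = +7.000°.
Sunrise equation: cos H₀ = −tan φ · tan δ = -1.3236 ≤ −1, so the host star never sets (polar day) and H₀ = π.
Daylight = 2H₀/(2π) × 29.90 h = (3.1416/π) × 29.90 = 29.90 h.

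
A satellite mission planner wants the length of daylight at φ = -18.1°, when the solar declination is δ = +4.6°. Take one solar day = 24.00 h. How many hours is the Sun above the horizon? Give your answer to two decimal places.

cos H₀ = −tan φ · tan δ = −tan(-18.1°) × tan(+4.600°) = 0.0263, so H₀ = 1.5445 rad = 88.49°.
Daylight = 2H₀/(2π) × 24.00 h = (1.5445/π) × 24.00 = 11.80 h.

11.80 h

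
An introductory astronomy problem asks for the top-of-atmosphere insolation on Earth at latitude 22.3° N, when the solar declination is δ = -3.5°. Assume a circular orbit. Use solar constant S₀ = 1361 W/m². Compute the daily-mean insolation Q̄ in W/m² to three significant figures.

cos H₀ = −tan(+22.3°) tan(-3.500°) = 0.0251, H₀ = 1.5457 rad.
Bracket: H₀ sin φ sin δ + cos φ cos δ sin H₀ = 1.5457×0.37946×-0.06105 + 0.92521×0.99813×0.99969 = -0.035808 + 0.923194 = 0.887386.
Q̄ = (S₀/π) × [bracket] = (1361/π) × 0.887386 = 384.4 W/m².

Q̄ ≈ 384 W/m²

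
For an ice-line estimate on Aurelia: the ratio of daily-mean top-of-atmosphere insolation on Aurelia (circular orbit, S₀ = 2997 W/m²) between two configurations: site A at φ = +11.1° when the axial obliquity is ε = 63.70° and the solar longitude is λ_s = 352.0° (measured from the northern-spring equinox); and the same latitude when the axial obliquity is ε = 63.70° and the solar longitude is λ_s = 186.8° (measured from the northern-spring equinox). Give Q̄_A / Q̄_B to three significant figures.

— Configuration A (φ=+11.1°):
Solar declination: sin δ = sin ε · sin λ_s = sin 63.70° × sin 352.0° = -0.12477, so δ = -7.167°.
cos H₀ = −tan(+11.1°) tan(-7.167°) = 0.0247, H₀ = 1.5461 rad.
Bracket: H₀ sin φ sin δ + cos φ cos δ sin H₀ = 1.5461×0.19252×-0.12477 + 0.98129×0.99219×0.99970 = -0.037138 + 0.973334 = 0.936196.
Q̄ = (S₀/π) × [bracket] = (2997/π) × 0.936196 = 893.11 W/m².
— Configuration B (φ=+11.1°):
Solar declination: sin δ = sin ε · sin λ_s = sin 63.70° × sin 186.8° = -0.10615, so δ = -6.093°.
cos H₀ = −tan(+11.1°) tan(-6.093°) = 0.0209, H₀ = 1.5499 rad.
Bracket: H₀ sin φ sin δ + cos φ cos δ sin H₀ = 1.5499×0.19252×-0.10615 + 0.98129×0.99435×0.99978 = -0.031674 + 0.975531 = 0.943857.
Q̄ = (S₀/π) × [bracket] = (2997/π) × 0.943857 = 900.42 W/m².
Ratio Q̄_A / Q̄_B = 893.11 / 900.42 = 0.9919.

Q̄_A / Q̄_B ≈ 0.992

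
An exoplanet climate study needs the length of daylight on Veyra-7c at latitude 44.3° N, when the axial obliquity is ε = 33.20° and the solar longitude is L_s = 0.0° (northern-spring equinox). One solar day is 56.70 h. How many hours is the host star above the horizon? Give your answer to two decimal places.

28.35 h

Solar declination: sin δ = sin ε · sin L_s = sin 33.20° × sin 0.0° = 0.00000, so δ = +0.000°.
cos h₀ = −tan ϕ · tan δ = −tan(+44.3°) × tan(+0.000°) = -0.0000, so h₀ = 1.5708 rad = 90.00°.
Daylight = 2h₀/(2π) × 56.70 h = (1.5708/π) × 56.70 = 28.35 h.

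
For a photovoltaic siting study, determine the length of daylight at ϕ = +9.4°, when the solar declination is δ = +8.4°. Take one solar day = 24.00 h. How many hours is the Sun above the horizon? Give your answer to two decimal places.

cos h₀ = −tan ϕ · tan δ = −tan(+9.4°) × tan(+8.400°) = -0.0244, so h₀ = 1.5952 rad = 91.40°.
Daylight = 2h₀/(2π) × 24.00 h = (1.5952/π) × 24.00 = 12.19 h.

12.19 h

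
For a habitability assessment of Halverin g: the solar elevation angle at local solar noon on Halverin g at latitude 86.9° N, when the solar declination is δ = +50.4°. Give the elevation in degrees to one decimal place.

53.5°

At local noon the hour angle is zero, so the zenith angle equals |φ − δ| = |+86.9° − (+50.400°)| = 36.500°.
Elevation = 90° − 36.500° = 53.5°.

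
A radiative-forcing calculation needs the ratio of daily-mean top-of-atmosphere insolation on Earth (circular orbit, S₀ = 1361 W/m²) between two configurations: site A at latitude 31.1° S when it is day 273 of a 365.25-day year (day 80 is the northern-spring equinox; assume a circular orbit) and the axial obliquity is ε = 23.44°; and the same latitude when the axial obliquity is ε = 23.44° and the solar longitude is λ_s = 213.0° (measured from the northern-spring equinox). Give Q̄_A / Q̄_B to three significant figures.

Q̄_A / Q̄_B ≈ 0.895

— Configuration A (φ=-31.1°):
Solar longitude: λ_s = 360° × (273 − 80)/365.25 = 190.226°.
sin δ = sin 23.44° × sin 190.226° = -0.07062, so δ = -4.050°.
cos H₀ = −tan(-31.1°) tan(-4.050°) = -0.0427, H₀ = 1.6135 rad.
Bracket: H₀ sin φ sin δ + cos φ cos δ sin H₀ = 1.6135×-0.51653×-0.07062 + 0.85627×0.99750×0.99909 = 0.058856 + 0.853352 = 0.912208.
Q̄ = (S₀/π) × [bracket] = (1361/π) × 0.912208 = 395.19 W/m².
— Configuration B (φ=-31.1°):
Solar declination: sin δ = sin ε · sin λ_s = sin 23.44° × sin 213.0° = -0.21665, so δ = -12.512°.
cos H₀ = −tan(-31.1°) tan(-12.512°) = -0.1339, H₀ = 1.7051 rad.
Bracket: H₀ sin φ sin δ + cos φ cos δ sin H₀ = 1.7051×-0.51653×-0.21665 + 0.85627×0.97625×0.99100 = 0.190811 + 0.828410 = 1.019221.
Q̄ = (S₀/π) × [bracket] = (1361/π) × 1.019221 = 441.55 W/m².
Ratio Q̄_A / Q̄_B = 395.19 / 441.55 = 0.8950.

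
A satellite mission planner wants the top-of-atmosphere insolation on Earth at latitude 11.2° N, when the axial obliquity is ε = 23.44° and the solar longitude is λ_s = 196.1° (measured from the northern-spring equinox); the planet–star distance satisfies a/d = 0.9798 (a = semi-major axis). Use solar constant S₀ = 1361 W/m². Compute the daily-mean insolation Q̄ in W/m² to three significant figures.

Solar declination: sin δ = sin ε · sin λ_s = sin 23.44° × sin 196.1° = -0.11031, so δ = -6.333°.
cos H₀ = −tan(+11.2°) tan(-6.333°) = 0.0220, H₀ = 1.5488 rad.
Bracket: H₀ sin φ sin δ + cos φ cos δ sin H₀ = 1.5488×0.19423×-0.11031 + 0.98096×0.99390×0.99976 = -0.033184 + 0.974742 = 0.941558.
Inverse-square distance factor (a/d)² = 0.9798² = 0.960008.
Q̄ = (S₀/π) × 0.960008 × [bracket] = (1361/π) × 0.960008 × 0.941558 = 391.6 W/m².

Q̄ ≈ 392 W/m²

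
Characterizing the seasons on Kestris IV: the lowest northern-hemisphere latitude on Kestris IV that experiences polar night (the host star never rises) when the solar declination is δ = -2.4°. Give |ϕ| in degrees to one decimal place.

|ϕ| = 87.6°

Polar night requires cos h₀ = −tan ϕ tan δ ≥ 1, i.e. tan ϕ tan δ ≤ −1.
The boundary is |tan ϕ| · |tan δ| = 1, so |ϕ| = 90° − |δ| = 90° − 2.4° = 87.6° in the northern hemisphere.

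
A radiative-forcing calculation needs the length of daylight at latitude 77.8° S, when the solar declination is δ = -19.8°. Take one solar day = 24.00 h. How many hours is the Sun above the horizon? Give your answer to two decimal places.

24.00 h

Sunrise equation: cos H₀ = −tan φ · tan δ = -1.6652 ≤ −1, so the Sun never sets (polar day) and H₀ = π.
Daylight = 2H₀/(2π) × 24.00 h = (3.1416/π) × 24.00 = 24.00 h.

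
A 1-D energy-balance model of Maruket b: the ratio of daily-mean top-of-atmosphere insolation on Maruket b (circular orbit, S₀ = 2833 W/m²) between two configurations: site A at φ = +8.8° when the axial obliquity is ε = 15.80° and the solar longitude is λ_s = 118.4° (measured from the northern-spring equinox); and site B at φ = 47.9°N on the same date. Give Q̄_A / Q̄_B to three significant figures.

Q̄_A / Q̄_B ≈ 1.07

— Configuration A (φ=+8.8°):
Solar declination: sin δ = sin ε · sin λ_s = sin 15.80° × sin 118.4° = 0.23951, so δ = +13.858°.
cos H₀ = −tan(+8.8°) tan(+13.858°) = -0.0382, H₀ = 1.6090 rad.
Bracket: H₀ sin φ sin δ + cos φ cos δ sin H₀ = 1.6090×0.15299×0.23951 + 0.98823×0.97089×0.99927 = 0.058958 + 0.958762 = 1.017720.
Q̄ = (S₀/π) × [bracket] = (2833/π) × 1.017720 = 917.75 W/m².
— Configuration B (φ=+47.9°):
cos H₀ = −tan(+47.9°) tan(+13.858°) = -0.2730, H₀ = 1.8473 rad.
Bracket: H₀ sin φ sin δ + cos φ cos δ sin H₀ = 1.8473×0.74198×0.23951 + 0.67043×0.97089×0.96201 = 0.328287 + 0.626186 = 0.954473.
Q̄ = (S₀/π) × [bracket] = (2833/π) × 0.954473 = 860.72 W/m².
Ratio Q̄_A / Q̄_B = 917.75 / 860.72 = 1.066.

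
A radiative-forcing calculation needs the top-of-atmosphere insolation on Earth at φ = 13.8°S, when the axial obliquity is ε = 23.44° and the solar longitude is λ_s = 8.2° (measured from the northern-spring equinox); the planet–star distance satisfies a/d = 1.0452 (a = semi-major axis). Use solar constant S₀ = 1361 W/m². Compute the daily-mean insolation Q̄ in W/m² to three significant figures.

Solar declination: sin δ = sin ε · sin λ_s = sin 23.44° × sin 8.2° = 0.05674, so δ = +3.252°.
cos H₀ = −tan(-13.8°) tan(+3.252°) = 0.0140, H₀ = 1.5568 rad.
Bracket: H₀ sin φ sin δ + cos φ cos δ sin H₀ = 1.5568×-0.23853×0.05674 + 0.97113×0.99839×0.99990 = -0.021070 + 0.969470 = 0.948400.
Inverse-square distance factor (a/d)² = 1.0452² = 1.092443.
Q̄ = (S₀/π) × 1.092443 × [bracket] = (1361/π) × 1.092443 × 0.948400 = 448.8 W/m².

Q̄ ≈ 449 W/m²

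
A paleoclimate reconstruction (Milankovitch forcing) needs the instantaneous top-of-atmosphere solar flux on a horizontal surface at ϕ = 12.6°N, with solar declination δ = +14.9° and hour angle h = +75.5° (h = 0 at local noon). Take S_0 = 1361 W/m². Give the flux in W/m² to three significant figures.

398 W/m²

cos θ_z = sin ϕ sin δ + cos ϕ cos δ cos h = 0.056092 + 0.236134 = 0.292226.
Flux = S_0 · cos θ_z = 1361 × 0.292226 = 397.7 W/m².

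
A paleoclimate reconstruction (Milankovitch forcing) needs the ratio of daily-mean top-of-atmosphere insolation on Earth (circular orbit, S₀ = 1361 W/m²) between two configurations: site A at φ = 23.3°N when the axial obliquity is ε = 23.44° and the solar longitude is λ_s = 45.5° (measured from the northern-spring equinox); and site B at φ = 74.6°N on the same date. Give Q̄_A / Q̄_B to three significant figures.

— Configuration A (φ=+23.3°):
Solar declination: sin δ = sin ε · sin λ_s = sin 23.44° × sin 45.5° = 0.28372, so δ = +16.483°.
cos H₀ = −tan(+23.3°) tan(+16.483°) = -0.1274, H₀ = 1.6986 rad.
Bracket: H₀ sin φ sin δ + cos φ cos δ sin H₀ = 1.6986×0.39555×0.28372 + 0.91845×0.95891×0.99185 = 0.190626 + 0.873533 = 1.064159.
Q̄ = (S₀/π) × [bracket] = (1361/π) × 1.064159 = 461.01 W/m².
— Configuration B (φ=+74.6°):
cos H₀ = −tan(+74.6°) tan(+16.483°) = -1.0742 ≤ −1 ⇒ polar day, H₀ = π.
Bracket: H₀ sin φ sin δ + cos φ cos δ sin H₀ = 3.1416×0.96410×0.28372 + 0.26556×0.95891×0.00000 = 0.859336 + 0.000000 = 0.859336.
Q̄ = (S₀/π) × [bracket] = (1361/π) × 0.859336 = 372.28 W/m².
Ratio Q̄_A / Q̄_B = 461.01 / 372.28 = 1.238.

Q̄_A / Q̄_B ≈ 1.24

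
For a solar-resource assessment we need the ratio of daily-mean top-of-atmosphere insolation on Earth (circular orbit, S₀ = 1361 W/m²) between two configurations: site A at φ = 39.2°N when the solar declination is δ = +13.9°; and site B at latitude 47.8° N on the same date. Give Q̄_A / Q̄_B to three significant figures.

Q̄_A / Q̄_B ≈ 1.05

— Configuration A (φ=+39.2°):
cos H₀ = −tan(+39.2°) tan(+13.900°) = -0.2018, H₀ = 1.7740 rad.
Bracket: H₀ sin φ sin δ + cos φ cos δ sin H₀ = 1.7740×0.63203×0.24023 + 0.77494×0.97072×0.97942 = 0.269351 + 0.736768 = 1.006119.
Q̄ = (S₀/π) × [bracket] = (1361/π) × 1.006119 = 435.87 W/m².
— Configuration B (φ=+47.8°):
cos H₀ = −tan(+47.8°) tan(+13.900°) = -0.2729, H₀ = 1.8472 rad.
Bracket: H₀ sin φ sin δ + cos φ cos δ sin H₀ = 1.8472×0.74080×0.24023 + 0.67172×0.97072×0.96203 = 0.328732 + 0.627294 = 0.956026.
Q̄ = (S₀/π) × [bracket] = (1361/π) × 0.956026 = 414.17 W/m².
Ratio Q̄_A / Q̄_B = 435.87 / 414.17 = 1.052.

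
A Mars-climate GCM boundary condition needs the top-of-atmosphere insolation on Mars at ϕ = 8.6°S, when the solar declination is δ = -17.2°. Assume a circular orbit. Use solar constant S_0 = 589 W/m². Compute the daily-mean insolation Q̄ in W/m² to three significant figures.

Q̄ ≈ 190 W/m²

cos h₀ = −tan(-8.6°) tan(-17.200°) = -0.0468, h₀ = 1.6176 rad.
Bracket: h₀ sin ϕ sin δ + cos ϕ cos δ sin h₀ = 1.6176×-0.14954×-0.29571 + 0.98876×0.95528×0.99890 = 0.071531 + 0.943504 = 1.015035.
Q̄ = (S_0/π) × [bracket] = (589/π) × 1.015035 = 190.3 W/m².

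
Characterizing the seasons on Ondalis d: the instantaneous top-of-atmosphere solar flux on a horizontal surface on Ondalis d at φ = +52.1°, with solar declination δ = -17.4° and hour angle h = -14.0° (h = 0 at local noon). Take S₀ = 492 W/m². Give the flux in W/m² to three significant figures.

164 W/m²

cos θ_z = sin φ sin δ + cos φ cos δ cos h = -0.235968 + 0.568764 = 0.332796.
Flux = S₀ · cos θ_z = 492 × 0.332796 = 163.7 W/m².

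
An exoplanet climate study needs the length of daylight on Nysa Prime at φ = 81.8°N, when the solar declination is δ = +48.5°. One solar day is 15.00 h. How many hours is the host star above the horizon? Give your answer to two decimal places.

15.00 h

Sunrise equation: cos H₀ = −tan φ · tan δ = -7.8437 ≤ −1, so the host star never sets (polar day) and H₀ = π.
Daylight = 2H₀/(2π) × 15.00 h = (3.1416/π) × 15.00 = 15.00 h.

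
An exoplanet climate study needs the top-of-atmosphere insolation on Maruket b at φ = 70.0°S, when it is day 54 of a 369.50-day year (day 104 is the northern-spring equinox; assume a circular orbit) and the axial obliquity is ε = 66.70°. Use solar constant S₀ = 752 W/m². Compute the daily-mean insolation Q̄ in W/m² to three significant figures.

Q̄ ≈ 488 W/m²

Solar longitude: λ_s = 360° × (54 − 104)/369.50 = -48.714°, i.e. -48.714° + 360° = 311.286°.
sin δ = sin 66.70° × sin 311.286° = -0.69015, so δ = -43.642°.
cos H₀ = −tan(-70.0°) tan(-43.642°) = -2.6202 ≤ −1 ⇒ polar day, H₀ = π.
Bracket: H₀ sin φ sin δ + cos φ cos δ sin H₀ = 3.1416×-0.93969×-0.69015 + 0.34202×0.72367×0.00000 = 2.037413 + 0.000000 = 2.037413.
Q̄ = (S₀/π) × [bracket] = (752/π) × 2.037413 = 487.7 W/m².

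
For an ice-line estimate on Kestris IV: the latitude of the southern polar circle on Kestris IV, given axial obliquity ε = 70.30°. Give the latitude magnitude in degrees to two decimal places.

The polar circle is the lowest latitude that experiences at least one full rotation of continuous darkness at the northern-summer solstice; it lies at |ϕ| = 90° − ε = 90° − 70.30° = 19.70°.

19.70°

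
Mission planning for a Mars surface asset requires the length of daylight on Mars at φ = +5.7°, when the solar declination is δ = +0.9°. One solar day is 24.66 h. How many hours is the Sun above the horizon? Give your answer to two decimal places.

12.34 h

cos H₀ = −tan φ · tan δ = −tan(+5.7°) × tan(+0.900°) = -0.0016, so H₀ = 1.5724 rad = 90.09°.
Daylight = 2H₀/(2π) × 24.66 h = (1.5724/π) × 24.66 = 12.34 h.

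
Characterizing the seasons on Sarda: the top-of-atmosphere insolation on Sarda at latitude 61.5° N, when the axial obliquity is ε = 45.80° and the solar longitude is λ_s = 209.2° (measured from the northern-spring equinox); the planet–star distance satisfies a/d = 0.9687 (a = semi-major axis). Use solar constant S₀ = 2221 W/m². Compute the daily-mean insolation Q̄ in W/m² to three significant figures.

Solar declination: sin δ = sin ε · sin λ_s = sin 45.80° × sin 209.2° = -0.34975, so δ = -20.472°.
cos H₀ = −tan(+61.5°) tan(-20.472°) = 0.6876, H₀ = 0.8126 rad.
Bracket: H₀ sin φ sin δ + cos φ cos δ sin H₀ = 0.8126×0.87882×-0.34975 + 0.47716×0.93684×0.72610 = -0.249767 + 0.324583 = 0.074816.
Inverse-square distance factor (a/d)² = 0.9687² = 0.938380.
Q̄ = (S₀/π) × 0.938380 × [bracket] = (2221/π) × 0.938380 × 0.074816 = 49.63 W/m².

Q̄ ≈ 49.6 W/m²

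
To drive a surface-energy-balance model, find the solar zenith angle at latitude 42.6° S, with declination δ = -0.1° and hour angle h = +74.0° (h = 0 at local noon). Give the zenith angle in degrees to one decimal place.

θ_z = 78.2°

cos θ_z = sin φ sin δ + cos φ cos δ cos h = 0.001181 + 0.202896 = 0.204077.
θ_z = arccos(0.204077) = 78.2°.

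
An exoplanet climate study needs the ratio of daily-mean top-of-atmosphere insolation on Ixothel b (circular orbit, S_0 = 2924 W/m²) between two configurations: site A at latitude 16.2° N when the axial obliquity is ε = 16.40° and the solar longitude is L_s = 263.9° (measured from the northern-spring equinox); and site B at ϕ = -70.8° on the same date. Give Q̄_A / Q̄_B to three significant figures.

Q̄_A / Q̄_B ≈ 0.941

— Configuration A (ϕ=+16.2°):
Solar declination: sin δ = sin ε · sin L_s = sin 16.40° × sin 263.9° = -0.28074, so δ = -16.305°.
cos h₀ = −tan(+16.2°) tan(-16.305°) = 0.0850, h₀ = 1.4857 rad.
Bracket: h₀ sin ϕ sin δ + cos ϕ cos δ sin h₀ = 1.4857×0.27899×-0.28074 + 0.96029×0.95978×0.99638 = -0.116365 + 0.918331 = 0.801966.
Q̄ = (S_0/π) × [bracket] = (2924/π) × 0.801966 = 746.42 W/m².
— Configuration B (ϕ=-70.8°):
cos h₀ = −tan(-70.8°) tan(-16.305°) = -0.8400, h₀ = 2.5680 rad.
Bracket: h₀ sin ϕ sin δ + cos ϕ cos δ sin h₀ = 2.5680×-0.94438×-0.28074 + 0.32887×0.95978×0.54264 = 0.680842 + 0.171280 = 0.852122.
Q̄ = (S_0/π) × [bracket] = (2924/π) × 0.852122 = 793.10 W/m².
Ratio Q̄_A / Q̄_B = 746.42 / 793.10 = 0.9411.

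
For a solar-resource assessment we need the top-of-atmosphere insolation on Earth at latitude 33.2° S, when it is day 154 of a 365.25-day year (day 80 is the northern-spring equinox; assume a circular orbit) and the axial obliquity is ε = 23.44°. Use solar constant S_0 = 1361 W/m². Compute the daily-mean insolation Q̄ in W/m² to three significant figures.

Q̄ ≈ 206 W/m²

Solar longitude: L_s = 360° × (154 − 80)/365.25 = 72.936°.
sin δ = sin 23.44° × sin 72.936° = 0.38028, so δ = +22.351°.
cos h₀ = −tan(-33.2°) tan(+22.351°) = 0.2691, h₀ = 1.2984 rad.
Bracket: h₀ sin ϕ sin δ + cos ϕ cos δ sin h₀ = 1.2984×-0.54756×0.38028 + 0.83676×0.92487×0.96312 = -0.270361 + 0.745353 = 0.474992.
Q̄ = (S_0/π) × [bracket] = (1361/π) × 0.474992 = 205.8 W/m².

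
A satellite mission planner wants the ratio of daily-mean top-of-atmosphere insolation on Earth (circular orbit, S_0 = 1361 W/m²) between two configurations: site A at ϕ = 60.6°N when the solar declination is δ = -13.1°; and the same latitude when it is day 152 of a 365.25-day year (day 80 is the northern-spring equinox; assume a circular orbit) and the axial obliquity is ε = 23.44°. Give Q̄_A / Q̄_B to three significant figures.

Q̄_A / Q̄_B ≈ 0.191

— Configuration A (ϕ=+60.6°):
cos h₀ = −tan(+60.6°) tan(-13.100°) = 0.4130, h₀ = 1.1451 rad.
Bracket: h₀ sin ϕ sin δ + cos ϕ cos δ sin h₀ = 1.1451×0.87121×-0.22665 + 0.49090×0.97398×0.91074 = -0.226111 + 0.435449 = 0.209338.
Q̄ = (S_0/π) × [bracket] = (1361/π) × 0.209338 = 90.689 W/m².
— Configuration B (ϕ=+60.6°):
Solar longitude: L_s = 360° × (152 − 80)/365.25 = 70.965°.
sin δ = sin 23.44° × sin 70.965° = 0.37604, so δ = +22.088°.
cos h₀ = −tan(+60.6°) tan(+22.088°) = -0.7202, h₀ = 2.3749 rad.
Bracket: h₀ sin ϕ sin δ + cos ϕ cos δ sin h₀ = 2.3749×0.87121×0.37604 + 0.49090×0.92660×0.69375 = 0.778041 + 0.315565 = 1.093606.
Q̄ = (S_0/π) × [bracket] = (1361/π) × 1.093606 = 473.77 W/m².
Ratio Q̄_A / Q̄_B = 90.689 / 473.77 = 0.1914.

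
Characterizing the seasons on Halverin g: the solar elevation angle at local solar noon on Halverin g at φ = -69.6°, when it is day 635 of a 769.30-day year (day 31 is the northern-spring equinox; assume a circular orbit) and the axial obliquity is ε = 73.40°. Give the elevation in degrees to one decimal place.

Solar longitude: λ_s = 360° × (635 − 31)/769.30 = 282.647°.
sin δ = sin 73.40° × sin 282.647° = -0.93507, so δ = -69.240°.
At local noon the hour angle is zero, so the zenith angle equals |φ − δ| = |-69.6° − (-69.240°)| = 0.360°.
Elevation = 90° − 0.360° = 89.6°.

89.6°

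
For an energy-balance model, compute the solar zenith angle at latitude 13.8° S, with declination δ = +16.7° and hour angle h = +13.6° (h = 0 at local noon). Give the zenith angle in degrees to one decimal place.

cos θ_z = sin ϕ sin δ + cos ϕ cos δ cos h = -0.068545 + 0.904093 = 0.835548.
θ_z = arccos(0.835548) = 33.3°.

θ_z = 33.3°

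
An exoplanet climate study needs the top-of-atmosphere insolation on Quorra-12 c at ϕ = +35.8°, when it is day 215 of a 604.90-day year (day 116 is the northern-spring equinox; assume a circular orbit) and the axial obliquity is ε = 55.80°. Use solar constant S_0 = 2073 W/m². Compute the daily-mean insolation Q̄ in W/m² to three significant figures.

Solar longitude: L_s = 360° × (215 − 116)/604.90 = 58.919°.
sin δ = sin 55.80° × sin 58.919° = 0.70834, so δ = +45.100°.
cos h₀ = −tan(+35.8°) tan(+45.100°) = -0.7237, h₀ = 2.3800 rad.
Bracket: h₀ sin ϕ sin δ + cos ϕ cos δ sin h₀ = 2.3800×0.58496×0.70834 + 0.81106×0.70587×0.69006 = 0.986154 + 0.395061 = 1.381215.
Q̄ = (S_0/π) × [bracket] = (2073/π) × 1.381215 = 911.4 W/m².

Q̄ ≈ 911 W/m²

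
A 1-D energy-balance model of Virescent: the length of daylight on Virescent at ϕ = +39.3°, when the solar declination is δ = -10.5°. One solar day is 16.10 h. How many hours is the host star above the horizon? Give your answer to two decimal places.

cos h₀ = −tan ϕ · tan δ = −tan(+39.3°) × tan(-10.500°) = 0.1517, so h₀ = 1.4185 rad = 81.27°.
Daylight = 2h₀/(2π) × 16.10 h = (1.4185/π) × 16.10 = 7.27 h.

7.27 h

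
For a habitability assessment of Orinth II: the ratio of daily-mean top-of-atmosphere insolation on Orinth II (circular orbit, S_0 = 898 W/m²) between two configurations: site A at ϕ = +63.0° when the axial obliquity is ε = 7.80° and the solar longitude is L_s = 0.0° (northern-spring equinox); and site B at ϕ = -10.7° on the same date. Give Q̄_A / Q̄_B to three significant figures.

Q̄_A / Q̄_B ≈ 0.462

— Configuration A (ϕ=+63.0°):
Solar declination: sin δ = sin ε · sin L_s = sin 7.80° × sin 0.0° = 0.00000, so δ = +0.000°.
cos h₀ = −tan(+63.0°) tan(+0.000°) = -0.0000, h₀ = 1.5708 rad.
Bracket: h₀ sin ϕ sin δ + cos ϕ cos δ sin h₀ = 1.5708×0.89101×0.00000 + 0.45399×1.00000×1.00000 = 0.000000 + 0.453990 = 0.453990.
Q̄ = (S_0/π) × [bracket] = (898/π) × 0.453990 = 129.77 W/m².
— Configuration B (ϕ=-10.7°):
cos h₀ = −tan(-10.7°) tan(+0.000°) = 0.0000, h₀ = 1.5708 rad.
Bracket: h₀ sin ϕ sin δ + cos ϕ cos δ sin h₀ = 1.5708×-0.18567×0.00000 + 0.98261×1.00000×1.00000 = -0.000000 + 0.982610 = 0.982610.
Q̄ = (S_0/π) × [bracket] = (898/π) × 0.982610 = 280.87 W/m².
Ratio Q̄_A / Q̄_B = 129.77 / 280.87 = 0.4620.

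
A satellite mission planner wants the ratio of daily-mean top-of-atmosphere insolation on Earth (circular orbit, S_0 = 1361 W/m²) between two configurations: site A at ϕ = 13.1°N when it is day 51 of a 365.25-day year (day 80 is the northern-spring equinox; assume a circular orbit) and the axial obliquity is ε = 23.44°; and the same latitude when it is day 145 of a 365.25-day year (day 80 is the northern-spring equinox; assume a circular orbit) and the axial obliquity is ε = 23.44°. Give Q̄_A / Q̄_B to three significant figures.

Q̄_A / Q̄_B ≈ 0.855

— Configuration A (ϕ=+13.1°):
Solar longitude: L_s = 360° × (51 − 80)/365.25 = -28.583°, i.e. -28.583° + 360° = 331.417°.
sin δ = sin 23.44° × sin 331.417° = -0.19032, so δ = -10.971°.
cos h₀ = −tan(+13.1°) tan(-10.971°) = 0.0451, h₀ = 1.5257 rad.
Bracket: h₀ sin ϕ sin δ + cos ϕ cos δ sin h₀ = 1.5257×0.22665×-0.19032 + 0.97398×0.98172×0.99898 = -0.065813 + 0.955200 = 0.889387.
Q̄ = (S_0/π) × [bracket] = (1361/π) × 0.889387 = 385.30 W/m².
— Configuration B (ϕ=+13.1°):
Solar longitude: L_s = 360° × (145 − 80)/365.25 = 64.066°.
sin δ = sin 23.44° × sin 64.066° = 0.35773, so δ = +20.961°.
cos h₀ = −tan(+13.1°) tan(+20.961°) = -0.0891, h₀ = 1.6601 rad.
Bracket: h₀ sin ϕ sin δ + cos ϕ cos δ sin h₀ = 1.6601×0.22665×0.35773 + 0.97398×0.93383×0.99602 = 0.134600 + 0.905912 = 1.040512.
Q̄ = (S_0/π) × [bracket] = (1361/π) × 1.040512 = 450.77 W/m².
Ratio Q̄_A / Q̄_B = 385.30 / 450.77 = 0.8548.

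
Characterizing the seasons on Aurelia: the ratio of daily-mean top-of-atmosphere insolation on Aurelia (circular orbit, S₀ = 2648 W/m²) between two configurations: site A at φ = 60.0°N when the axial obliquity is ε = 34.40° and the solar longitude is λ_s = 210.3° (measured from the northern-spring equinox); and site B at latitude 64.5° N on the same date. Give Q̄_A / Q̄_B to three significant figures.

Q̄_A / Q̄_B ≈ 1.71

— Configuration A (φ=+60.0°):
Solar declination: sin δ = sin ε · sin λ_s = sin 34.40° × sin 210.3° = -0.28504, so δ = -16.561°.
cos H₀ = −tan(+60.0°) tan(-16.561°) = 0.5151, H₀ = 1.0297 rad.
Bracket: H₀ sin φ sin δ + cos φ cos δ sin H₀ = 1.0297×0.86603×-0.28504 + 0.50000×0.95852×0.85715 = -0.254185 + 0.410798 = 0.156613.
Q̄ = (S₀/π) × [bracket] = (2648/π) × 0.156613 = 132.01 W/m².
— Configuration B (φ=+64.5°):
cos H₀ = −tan(+64.5°) tan(-16.561°) = 0.6235, H₀ = 0.8976 rad.
Bracket: H₀ sin φ sin δ + cos φ cos δ sin H₀ = 0.8976×0.90259×-0.28504 + 0.43051×0.95852×0.78185 = -0.230929 + 0.322632 = 0.091703.
Q̄ = (S₀/π) × [bracket] = (2648/π) × 0.091703 = 77.295 W/m².
Ratio Q̄_A / Q̄_B = 132.01 / 77.295 = 1.708.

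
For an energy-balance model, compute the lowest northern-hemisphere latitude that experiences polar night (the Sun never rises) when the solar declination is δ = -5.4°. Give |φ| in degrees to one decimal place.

|φ| = 84.6°

Polar night requires cos H₀ = −tan φ tan δ ≥ 1, i.e. tan φ tan δ ≤ −1.
The boundary is |tan φ| · |tan δ| = 1, so |φ| = 90° − |δ| = 90° − 5.4° = 84.6° in the northern hemisphere.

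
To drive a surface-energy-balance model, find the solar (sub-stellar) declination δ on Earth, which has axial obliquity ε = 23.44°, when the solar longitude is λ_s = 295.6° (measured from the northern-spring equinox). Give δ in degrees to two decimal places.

δ = -21.02°

sin δ = sin ε · sin λ_s = sin 23.44° × sin 295.6° = -0.358739.
δ = arcsin(-0.358739) = -21.02°.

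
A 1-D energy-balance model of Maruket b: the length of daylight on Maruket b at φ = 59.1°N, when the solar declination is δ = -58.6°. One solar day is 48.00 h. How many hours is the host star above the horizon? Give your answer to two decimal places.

0.00 h

cos H₀ = −tan φ · tan δ = 2.7373 ≥ 1, so the host star never rises (polar night) and H₀ = 0.
Daylight = 2H₀/(2π) × 48.00 h = (0.0000/π) × 48.00 = 0.00 h.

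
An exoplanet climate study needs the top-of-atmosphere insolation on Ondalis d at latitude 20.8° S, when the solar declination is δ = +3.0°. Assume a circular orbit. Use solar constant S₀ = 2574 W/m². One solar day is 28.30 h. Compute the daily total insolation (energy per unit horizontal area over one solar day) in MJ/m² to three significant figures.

75.5 MJ/m²

cos H₀ = −tan(-20.8°) tan(+3.000°) = 0.0199, H₀ = 1.5509 rad.
Bracket: H₀ sin φ sin δ + cos φ cos δ sin H₀ = 1.5509×-0.35511×0.05234 + 0.93483×0.99863×0.99980 = -0.028826 + 0.933363 = 0.904537.
Q̄ = (S₀/π) × [bracket] = (2574/π) × 0.904537 = 741.11 W/m².
Daily total = Q̄ × 28.30 h × 3600 s/h = 741.11 × 28.30 × 3600 / 10⁶ = 75.50 MJ/m².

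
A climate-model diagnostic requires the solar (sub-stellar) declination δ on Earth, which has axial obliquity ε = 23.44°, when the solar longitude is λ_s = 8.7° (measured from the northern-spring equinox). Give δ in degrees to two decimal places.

sin δ = sin ε · sin λ_s = sin 23.44° × sin 8.7° = 0.060170.
δ = arcsin(0.060170) = +3.45°.

δ = +3.45°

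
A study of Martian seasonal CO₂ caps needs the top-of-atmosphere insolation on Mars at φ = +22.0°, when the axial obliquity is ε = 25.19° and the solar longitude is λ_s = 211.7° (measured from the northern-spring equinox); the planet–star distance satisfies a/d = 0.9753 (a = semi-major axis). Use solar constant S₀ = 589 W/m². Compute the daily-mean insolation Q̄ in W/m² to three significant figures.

Solar declination: sin δ = sin ε · sin λ_s = sin 25.19° × sin 211.7° = -0.22365, so δ = -12.924°.
cos H₀ = −tan(+22.0°) tan(-12.924°) = 0.0927, H₀ = 1.4780 rad.
Bracket: H₀ sin φ sin δ + cos φ cos δ sin H₀ = 1.4780×0.37461×-0.22365 + 0.92718×0.97467×0.99569 = -0.123829 + 0.899800 = 0.775971.
Inverse-square distance factor (a/d)² = 0.9753² = 0.951210.
Q̄ = (S₀/π) × 0.951210 × [bracket] = (589/π) × 0.951210 × 0.775971 = 138.4 W/m².

Q̄ ≈ 138 W/m²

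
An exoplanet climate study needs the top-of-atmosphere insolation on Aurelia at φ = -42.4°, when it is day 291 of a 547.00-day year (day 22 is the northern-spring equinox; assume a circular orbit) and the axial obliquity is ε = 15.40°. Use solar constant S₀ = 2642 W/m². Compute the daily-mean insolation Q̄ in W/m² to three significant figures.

Solar longitude: λ_s = 360° × (291 − 22)/547.00 = 177.038°.
sin δ = sin 15.40° × sin 177.038° = 0.01372, so δ = +0.786°.
cos H₀ = −tan(-42.4°) tan(+0.786°) = 0.0125, H₀ = 1.5583 rad.
Bracket: H₀ sin φ sin δ + cos φ cos δ sin H₀ = 1.5583×-0.67430×0.01372 + 0.73846×0.99991×0.99992 = -0.014416 + 0.738334 = 0.723918.
Q̄ = (S₀/π) × [bracket] = (2642/π) × 0.723918 = 608.8 W/m².

Q̄ ≈ 609 W/m²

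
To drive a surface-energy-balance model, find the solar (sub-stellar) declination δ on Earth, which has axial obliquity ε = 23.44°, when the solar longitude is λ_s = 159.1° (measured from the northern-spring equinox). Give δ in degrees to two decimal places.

δ = +8.16°

sin δ = sin ε · sin λ_s = sin 23.44° × sin 159.1° = 0.141906.
δ = arcsin(0.141906) = +8.16°.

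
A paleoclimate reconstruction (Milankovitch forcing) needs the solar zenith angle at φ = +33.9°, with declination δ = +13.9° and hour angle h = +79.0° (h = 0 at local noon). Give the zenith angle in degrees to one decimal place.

cos θ_z = sin φ sin δ + cos φ cos δ cos h = 0.133986 + 0.153736 = 0.287722.
θ_z = arccos(0.287722) = 73.3°.

θ_z = 73.3°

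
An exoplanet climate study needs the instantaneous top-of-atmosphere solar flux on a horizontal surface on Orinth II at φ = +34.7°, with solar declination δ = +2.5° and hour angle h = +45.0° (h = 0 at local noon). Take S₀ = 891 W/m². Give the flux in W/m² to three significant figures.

540 W/m²

cos θ_z = sin φ sin δ + cos φ cos δ cos h = 0.024832 + 0.580790 = 0.605622.
Flux = S₀ · cos θ_z = 891 × 0.605622 = 539.6 W/m².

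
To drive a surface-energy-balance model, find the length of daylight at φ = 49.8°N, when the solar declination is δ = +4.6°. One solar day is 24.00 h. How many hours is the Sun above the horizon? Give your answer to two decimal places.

12.73 h

cos H₀ = −tan φ · tan δ = −tan(+49.8°) × tan(+4.600°) = -0.0952, so H₀ = 1.6662 rad = 95.46°.
Daylight = 2H₀/(2π) × 24.00 h = (1.6662/π) × 24.00 = 12.73 h.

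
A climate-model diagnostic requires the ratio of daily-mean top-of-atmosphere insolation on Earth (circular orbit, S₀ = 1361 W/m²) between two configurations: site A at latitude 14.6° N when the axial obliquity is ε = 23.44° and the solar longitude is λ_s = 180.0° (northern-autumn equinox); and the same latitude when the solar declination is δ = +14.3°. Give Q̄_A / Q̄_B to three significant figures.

Q̄_A / Q̄_B ≈ 0.933

— Configuration A (φ=+14.6°):
Solar declination: sin δ = sin ε · sin λ_s = sin 23.44° × sin 180.0° = 0.00000, so δ = +0.000°.
cos H₀ = −tan(+14.6°) tan(+0.000°) = -0.0000, H₀ = 1.5708 rad.
Bracket: H₀ sin φ sin δ + cos φ cos δ sin H₀ = 1.5708×0.25207×0.00000 + 0.96771×1.00000×1.00000 = 0.000000 + 0.967710 = 0.967710.
Q̄ = (S₀/π) × [bracket] = (1361/π) × 0.967710 = 419.23 W/m².
— Configuration B (φ=+14.6°):
cos H₀ = −tan(+14.6°) tan(+14.300°) = -0.0664, H₀ = 1.6372 rad.
Bracket: H₀ sin φ sin δ + cos φ cos δ sin H₀ = 1.6372×0.25207×0.24700 + 0.96771×0.96902×0.99779 = 0.101934 + 0.935658 = 1.037592.
Q̄ = (S₀/π) × [bracket] = (1361/π) × 1.037592 = 449.51 W/m².
Ratio Q̄_A / Q̄_B = 419.23 / 449.51 = 0.9326.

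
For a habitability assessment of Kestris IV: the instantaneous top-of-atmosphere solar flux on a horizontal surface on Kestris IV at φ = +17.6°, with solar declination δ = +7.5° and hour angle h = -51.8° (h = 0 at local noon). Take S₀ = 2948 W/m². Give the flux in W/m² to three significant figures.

1.84e+03 W/m²

cos θ_z = sin φ sin δ + cos φ cos δ cos h = 0.039467 + 0.584418 = 0.623885.
Flux = S₀ · cos θ_z = 2948 × 0.623885 = 1839 W/m².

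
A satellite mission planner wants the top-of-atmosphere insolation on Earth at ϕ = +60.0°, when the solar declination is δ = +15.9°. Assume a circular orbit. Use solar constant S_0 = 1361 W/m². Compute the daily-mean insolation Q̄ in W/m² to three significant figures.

cos h₀ = −tan(+60.0°) tan(+15.900°) = -0.4934, h₀ = 2.0868 rad.
Bracket: h₀ sin ϕ sin δ + cos ϕ cos δ sin h₀ = 2.0868×0.86603×0.27396 + 0.50000×0.96174×0.86981 = 0.495109 + 0.418266 = 0.913375.
Q̄ = (S_0/π) × [bracket] = (1361/π) × 0.913375 = 395.7 W/m².

Q̄ ≈ 396 W/m²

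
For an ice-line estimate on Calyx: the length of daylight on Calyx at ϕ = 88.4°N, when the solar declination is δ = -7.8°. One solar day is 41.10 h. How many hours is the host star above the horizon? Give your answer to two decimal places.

0.00 h

cos h₀ = −tan ϕ · tan δ = 4.9041 ≥ 1, so the host star never rises (polar night) and h₀ = 0.
Daylight = 2h₀/(2π) × 41.10 h = (0.0000/π) × 41.10 = 0.00 h.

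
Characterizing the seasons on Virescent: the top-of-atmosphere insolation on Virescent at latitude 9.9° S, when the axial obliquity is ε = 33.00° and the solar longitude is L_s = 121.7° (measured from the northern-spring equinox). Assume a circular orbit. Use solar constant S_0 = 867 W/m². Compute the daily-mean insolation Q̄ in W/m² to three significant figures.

Solar declination: sin δ = sin ε · sin L_s = sin 33.00° × sin 121.7° = 0.46338, so δ = +27.606°.
cos h₀ = −tan(-9.9°) tan(+27.606°) = 0.0913, h₀ = 1.4794 rad.
Bracket: h₀ sin ϕ sin δ + cos ϕ cos δ sin h₀ = 1.4794×-0.17193×0.46338 + 0.98511×0.88616×0.99583 = -0.117862 + 0.869325 = 0.751463.
Q̄ = (S_0/π) × [bracket] = (867/π) × 0.751463 = 207.4 W/m².

Q̄ ≈ 207 W/m²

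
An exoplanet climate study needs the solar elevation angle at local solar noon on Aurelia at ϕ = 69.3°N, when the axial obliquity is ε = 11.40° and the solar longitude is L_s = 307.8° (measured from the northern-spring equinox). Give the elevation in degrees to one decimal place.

Solar declination: sin δ = sin ε · sin L_s = sin 11.40° × sin 307.8° = -0.15618, so δ = -8.985°.
At local noon the hour angle is zero, so the zenith angle equals |ϕ − δ| = |+69.3° − (-8.985°)| = 78.285°.
Elevation = 90° − 78.285° = 11.7°.

11.7°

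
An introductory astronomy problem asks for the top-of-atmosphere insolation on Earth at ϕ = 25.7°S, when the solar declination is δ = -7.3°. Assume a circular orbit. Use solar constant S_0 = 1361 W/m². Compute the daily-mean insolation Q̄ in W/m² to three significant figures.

Q̄ ≈ 425 W/m²

cos h₀ = −tan(-25.7°) tan(-7.300°) = -0.0617, h₀ = 1.6325 rad.
Bracket: h₀ sin ϕ sin δ + cos ϕ cos δ sin h₀ = 1.6325×-0.43366×-0.12706 + 0.90108×0.99189×0.99810 = 0.089952 + 0.892074 = 0.982026.
Q̄ = (S_0/π) × [bracket] = (1361/π) × 0.982026 = 425.4 W/m².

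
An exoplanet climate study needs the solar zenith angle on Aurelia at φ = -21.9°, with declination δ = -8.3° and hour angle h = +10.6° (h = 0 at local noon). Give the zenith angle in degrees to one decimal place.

cos θ_z = sin φ sin δ + cos φ cos δ cos h = 0.053843 + 0.902451 = 0.956294.
θ_z = arccos(0.956294) = 17.0°.

θ_z = 17.0°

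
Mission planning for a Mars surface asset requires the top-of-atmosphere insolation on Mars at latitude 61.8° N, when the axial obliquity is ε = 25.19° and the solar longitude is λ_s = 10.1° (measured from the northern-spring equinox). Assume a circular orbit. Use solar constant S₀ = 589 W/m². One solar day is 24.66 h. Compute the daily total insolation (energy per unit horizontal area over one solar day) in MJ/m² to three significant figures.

9.64 MJ/m²

Solar declination: sin δ = sin ε · sin λ_s = sin 25.19° × sin 10.1° = 0.07464, so δ = +4.281°.
cos H₀ = −tan(+61.8°) tan(+4.281°) = -0.1396, H₀ = 1.7108 rad.
Bracket: H₀ sin φ sin δ + cos φ cos δ sin H₀ = 1.7108×0.88130×0.07464 + 0.47255×0.99721×0.99021 = 0.112537 + 0.466618 = 0.579155.
Q̄ = (S₀/π) × [bracket] = (589/π) × 0.579155 = 108.58 W/m².
Daily total = Q̄ × 24.66 h × 3600 s/h = 108.58 × 24.66 × 3600 / 10⁶ = 9.639 MJ/m².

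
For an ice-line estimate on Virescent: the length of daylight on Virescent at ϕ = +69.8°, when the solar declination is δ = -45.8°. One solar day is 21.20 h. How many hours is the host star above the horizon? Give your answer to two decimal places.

cos h₀ = −tan ϕ · tan δ = 2.7949 ≥ 1, so the host star never rises (polar night) and h₀ = 0.
Daylight = 2h₀/(2π) × 21.20 h = (0.0000/π) × 21.20 = 0.00 h.

0.00 h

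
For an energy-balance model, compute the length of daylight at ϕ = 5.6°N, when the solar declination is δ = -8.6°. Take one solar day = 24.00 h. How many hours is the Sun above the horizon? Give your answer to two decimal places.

cos h₀ = −tan ϕ · tan δ = −tan(+5.6°) × tan(-8.600°) = 0.0148, so h₀ = 1.5560 rad = 89.15°.
Daylight = 2h₀/(2π) × 24.00 h = (1.5560/π) × 24.00 = 11.89 h.

11.89 h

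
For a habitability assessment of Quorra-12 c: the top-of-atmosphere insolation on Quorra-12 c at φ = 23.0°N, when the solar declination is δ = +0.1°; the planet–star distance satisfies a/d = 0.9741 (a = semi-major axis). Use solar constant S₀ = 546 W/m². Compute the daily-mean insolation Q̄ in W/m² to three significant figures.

Q̄ ≈ 152 W/m²

cos H₀ = −tan(+23.0°) tan(+0.100°) = -0.0007, H₀ = 1.5715 rad.
Bracket: H₀ sin φ sin δ + cos φ cos δ sin H₀ = 1.5715×0.39073×0.00175 + 0.92050×1.00000×1.00000 = 0.001075 + 0.920500 = 0.921575.
Inverse-square distance factor (a/d)² = 0.9741² = 0.948871.
Q̄ = (S₀/π) × 0.948871 × [bracket] = (546/π) × 0.948871 × 0.921575 = 152.0 W/m².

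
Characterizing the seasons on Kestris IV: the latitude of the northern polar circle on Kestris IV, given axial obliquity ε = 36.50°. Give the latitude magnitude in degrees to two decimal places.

The polar circle is the lowest latitude that experiences at least one full rotation of continuous daylight at the northern-summer solstice; it lies at |ϕ| = 90° − ε = 90° − 36.50° = 53.50°.

53.50°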